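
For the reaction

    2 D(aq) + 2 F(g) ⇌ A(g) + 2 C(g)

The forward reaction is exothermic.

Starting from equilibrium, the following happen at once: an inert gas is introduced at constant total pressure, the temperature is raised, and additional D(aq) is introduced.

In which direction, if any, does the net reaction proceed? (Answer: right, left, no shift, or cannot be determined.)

cannot be determined

Adding inert gas at constant total pressure expands the volume and lowers every reacting partial pressure. With Δn_gas = 3 − 2 = +1, Q moves away from K toward the side with fewer gas moles, so the system shifts toward the side with more gas moles — to the right.
The forward reaction is exothermic. Raising T favours the endothermic direction — shift to the left.
Adding D (aq), a reactant, drives the reaction to the right.
The individual effects push in opposite directions; without quantitative information the net direction cannot be determined.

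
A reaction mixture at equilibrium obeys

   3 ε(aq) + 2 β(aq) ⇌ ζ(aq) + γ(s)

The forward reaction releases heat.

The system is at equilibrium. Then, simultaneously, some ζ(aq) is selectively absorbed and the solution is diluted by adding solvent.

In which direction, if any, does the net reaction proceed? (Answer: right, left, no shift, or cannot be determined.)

cannot be determined

Removing ζ (aq), a product, drives the reaction to the right.
Dilution lowers every aqueous concentration by the same factor. Δn_aq = 1 − 5 = -4, so the system shifts toward the side with more dissolved moles — to the left.
The individual effects push in opposite directions; without quantitative information the net direction cannot be determined.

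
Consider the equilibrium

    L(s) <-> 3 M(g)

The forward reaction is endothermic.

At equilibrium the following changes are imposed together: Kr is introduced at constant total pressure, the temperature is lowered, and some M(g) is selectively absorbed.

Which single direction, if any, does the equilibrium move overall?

cannot be determined

Adding inert gas at constant total pressure expands the volume and lowers every reacting partial pressure. With Δn_gas = 3 − 0 = +3, Q moves away from K toward the side with fewer gas moles, so the system shifts toward the side with more gas moles — to the right.
The forward reaction is endothermic. Lowering T favours the exothermic direction — shift to the left.
Removing M (g), a product, drives the reaction to the right.
The individual effects push in opposite directions; without quantitative information the net direction cannot be determined.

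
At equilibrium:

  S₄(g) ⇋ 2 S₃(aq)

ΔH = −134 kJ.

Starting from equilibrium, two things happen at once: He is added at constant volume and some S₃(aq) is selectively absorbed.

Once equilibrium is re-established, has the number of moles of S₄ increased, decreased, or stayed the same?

decreases

At constant volume, adding an inert gas leaves every reacting species' partial pressure unchanged, so Q is unchanged — no shift from this change.
Removing S₃ (aq), a product, drives the reaction to the right.
The net shift is to the right. S₄ is a reactant, so its amount decreases.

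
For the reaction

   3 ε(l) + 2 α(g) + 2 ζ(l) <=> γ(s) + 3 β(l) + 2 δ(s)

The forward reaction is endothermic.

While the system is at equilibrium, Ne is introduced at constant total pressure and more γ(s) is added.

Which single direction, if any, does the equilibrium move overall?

left

Adding inert gas at constant total pressure expands the volume and lowers every reacting partial pressure. With Δn_gas = 0 − 2 = -2, Q moves away from K toward the side with fewer gas moles, so the system shifts toward the side with more gas moles — to the left.
γ is a pure solid; its activity is 1 regardless of amount, so Q is unaffected — no shift from this change.
Only the nonzero effect(s) matter; the net shift is to the left.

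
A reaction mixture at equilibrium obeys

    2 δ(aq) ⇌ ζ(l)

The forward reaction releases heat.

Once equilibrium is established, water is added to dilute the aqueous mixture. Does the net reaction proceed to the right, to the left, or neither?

left

Dilution lowers every aqueous concentration by the same factor. Δn_aq = 0 − 2 = -2, so the system shifts toward the side with more dissolved moles — to the left.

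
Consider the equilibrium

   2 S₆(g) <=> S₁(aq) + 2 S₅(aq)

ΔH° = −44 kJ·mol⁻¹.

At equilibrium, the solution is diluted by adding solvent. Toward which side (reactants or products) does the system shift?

Dilution lowers every aqueous concentration by the same factor. Δn_aq = 3 − 0 = +3, so the system shifts toward the side with more dissolved moles — to the right.

right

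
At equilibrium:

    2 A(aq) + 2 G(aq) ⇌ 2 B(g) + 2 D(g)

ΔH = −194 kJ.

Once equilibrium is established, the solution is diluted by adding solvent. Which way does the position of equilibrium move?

Dilution lowers every aqueous concentration by the same factor. Δn_aq = 0 − 4 = -4, so the system shifts toward the side with more dissolved moles — to the left.

left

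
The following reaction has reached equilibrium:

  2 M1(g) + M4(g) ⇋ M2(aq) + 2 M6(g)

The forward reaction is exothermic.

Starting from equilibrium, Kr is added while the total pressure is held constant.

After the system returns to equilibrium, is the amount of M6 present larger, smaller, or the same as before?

Adding inert gas at constant total pressure expands the volume and lowers every reacting partial pressure. With Δn_gas = 2 − 3 = -1, Q moves away from K toward the side with fewer gas moles, so the system shifts toward the side with more gas moles — to the left.
The net shift is to the left. M6 is a product, so its amount decreases.

decreases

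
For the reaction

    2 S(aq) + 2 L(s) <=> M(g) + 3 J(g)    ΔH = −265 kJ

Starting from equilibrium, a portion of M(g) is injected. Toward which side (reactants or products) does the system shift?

Adding M (g), a product, drives the reaction to the left.

left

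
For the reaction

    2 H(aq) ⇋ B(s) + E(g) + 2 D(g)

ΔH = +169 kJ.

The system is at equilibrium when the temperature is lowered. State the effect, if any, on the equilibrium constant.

K depends on temperature via the van 't Hoff relation. The forward reaction is endothermic, so lowering T decreases K.

decreases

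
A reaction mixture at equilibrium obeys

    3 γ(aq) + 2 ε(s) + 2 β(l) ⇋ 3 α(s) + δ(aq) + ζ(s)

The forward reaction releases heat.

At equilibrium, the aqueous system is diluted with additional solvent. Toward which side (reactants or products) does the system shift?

Dilution lowers every aqueous concentration by the same factor. Δn_aq = 1 − 3 = -2, so the system shifts toward the side with more dissolved moles — to the left.

left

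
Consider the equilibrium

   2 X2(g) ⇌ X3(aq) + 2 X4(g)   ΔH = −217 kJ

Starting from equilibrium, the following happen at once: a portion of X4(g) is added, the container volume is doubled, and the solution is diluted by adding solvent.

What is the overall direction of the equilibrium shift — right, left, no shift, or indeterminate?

cannot be determined

Adding X4 (g), a product, drives the reaction to the left.
Gas moles: reactants 2, products 2. Δn_gas = 0, so a volume change leaves Q equal to K — no shift from this change.
Dilution lowers every aqueous concentration by the same factor. Δn_aq = 1 − 0 = +1, so the system shifts toward the side with more dissolved moles — to the right.
The individual effects push in opposite directions; without quantitative information the net direction cannot be determined.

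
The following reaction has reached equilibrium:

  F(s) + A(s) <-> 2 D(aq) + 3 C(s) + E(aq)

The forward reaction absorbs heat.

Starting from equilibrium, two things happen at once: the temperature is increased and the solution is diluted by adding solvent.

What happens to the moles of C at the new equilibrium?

increases

The forward reaction is endothermic. Raising T favours the endothermic direction — shift to the right.
Dilution lowers every aqueous concentration by the same factor. Δn_aq = 3 − 0 = +3, so the system shifts toward the side with more dissolved moles — to the right.
The net shift is to the right. C is a product, so its amount increases.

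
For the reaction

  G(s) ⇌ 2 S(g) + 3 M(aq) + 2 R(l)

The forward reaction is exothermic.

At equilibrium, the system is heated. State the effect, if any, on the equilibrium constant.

decreases

K depends on temperature via the van 't Hoff relation. The forward reaction is exothermic, so raising T decreases K.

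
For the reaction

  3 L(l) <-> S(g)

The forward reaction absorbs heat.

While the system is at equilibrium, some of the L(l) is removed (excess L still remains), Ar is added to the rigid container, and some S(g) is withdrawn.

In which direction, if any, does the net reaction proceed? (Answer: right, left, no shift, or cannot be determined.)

L is a pure liquid; its activity is 1 regardless of amount, so Q is unaffected — no shift from this change.
At constant volume, adding an inert gas leaves every reacting species' partial pressure unchanged, so Q is unchanged — no shift from this change.
Removing S (g), a product, drives the reaction to the right.
Only the nonzero effect(s) matter; the net shift is to the right.

right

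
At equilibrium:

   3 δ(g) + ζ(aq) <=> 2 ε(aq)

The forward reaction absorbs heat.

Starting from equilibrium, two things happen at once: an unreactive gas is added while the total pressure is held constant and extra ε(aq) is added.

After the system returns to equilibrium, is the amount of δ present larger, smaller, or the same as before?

Adding inert gas at constant total pressure expands the volume and lowers every reacting partial pressure. With Δn_gas = 0 − 3 = -3, Q moves away from K toward the side with fewer gas moles, so the system shifts toward the side with more gas moles — to the left.
Adding ε (aq), a product, drives the reaction to the left.
The net shift is to the left. δ is a reactant, so its amount increases.

increases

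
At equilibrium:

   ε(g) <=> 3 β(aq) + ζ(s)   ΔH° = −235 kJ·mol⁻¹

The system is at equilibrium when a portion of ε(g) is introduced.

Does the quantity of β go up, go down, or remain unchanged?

increases

Adding ε (g), a reactant, drives the reaction to the right.
The net shift is to the right. β is a product, so its amount increases.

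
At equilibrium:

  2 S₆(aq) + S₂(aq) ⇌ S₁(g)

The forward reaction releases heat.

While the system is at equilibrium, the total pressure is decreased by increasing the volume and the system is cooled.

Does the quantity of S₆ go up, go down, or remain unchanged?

Gas moles: reactants 0, products 1 (Δn_gas = +1). Expansion shifts the system toward the side with more moles of gas — to the right.
The forward reaction is exothermic. Lowering T favours the exothermic direction — shift to the right.
The net shift is to the right. S₆ is a reactant, so its amount decreases.

decreases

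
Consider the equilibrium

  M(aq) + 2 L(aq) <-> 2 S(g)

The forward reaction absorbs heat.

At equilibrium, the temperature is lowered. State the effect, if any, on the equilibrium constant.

decreases

K depends on temperature via the van 't Hoff relation. The forward reaction is endothermic, so lowering T decreases K.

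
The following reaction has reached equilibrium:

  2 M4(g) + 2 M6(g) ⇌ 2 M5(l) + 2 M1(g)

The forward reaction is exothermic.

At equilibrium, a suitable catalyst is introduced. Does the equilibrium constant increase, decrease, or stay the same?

unchanged

The equilibrium constant depends only on temperature. This perturbation changes neither the position of equilibrium nor K.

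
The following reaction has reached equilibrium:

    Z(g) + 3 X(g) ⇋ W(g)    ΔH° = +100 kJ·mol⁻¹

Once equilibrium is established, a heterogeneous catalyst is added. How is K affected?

unchanged

The equilibrium constant depends only on temperature. This perturbation changes neither the position of equilibrium nor K.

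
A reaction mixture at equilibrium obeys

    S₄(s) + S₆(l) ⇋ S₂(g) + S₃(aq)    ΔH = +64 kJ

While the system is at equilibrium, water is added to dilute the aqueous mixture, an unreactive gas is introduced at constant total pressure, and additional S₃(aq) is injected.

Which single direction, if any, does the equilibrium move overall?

Dilution lowers every aqueous concentration by the same factor. Δn_aq = 1 − 0 = +1, so the system shifts toward the side with more dissolved moles — to the right.
Adding inert gas at constant total pressure expands the volume and lowers every reacting partial pressure. With Δn_gas = 1 − 0 = +1, Q moves away from K toward the side with fewer gas moles, so the system shifts toward the side with more gas moles — to the right.
Adding S₃ (aq), a product, drives the reaction to the left.
The individual effects push in opposite directions; without quantitative information the net direction cannot be determined.

cannot be determined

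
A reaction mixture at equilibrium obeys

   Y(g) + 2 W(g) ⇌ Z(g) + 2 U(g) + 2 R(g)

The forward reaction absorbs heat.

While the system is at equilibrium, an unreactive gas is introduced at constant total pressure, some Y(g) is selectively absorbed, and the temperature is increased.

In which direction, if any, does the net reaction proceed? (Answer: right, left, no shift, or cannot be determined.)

Adding inert gas at constant total pressure expands the volume and lowers every reacting partial pressure. With Δn_gas = 5 − 3 = +2, Q moves away from K toward the side with fewer gas moles, so the system shifts toward the side with more gas moles — to the right.
Removing Y (g), a reactant, drives the reaction to the left.
The forward reaction is endothermic. Raising T favours the endothermic direction — shift to the right.
The individual effects push in opposite directions; without quantitative information the net direction cannot be determined.

cannot be determined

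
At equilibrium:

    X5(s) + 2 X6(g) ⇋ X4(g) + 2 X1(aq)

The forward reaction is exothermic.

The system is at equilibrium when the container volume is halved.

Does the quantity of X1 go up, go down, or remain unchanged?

Gas moles: reactants 2, products 1 (Δn_gas = -1). Compression shifts the system toward the side with fewer moles of gas — to the right.
The net shift is to the right. X1 is a product, so its amount increases.

increases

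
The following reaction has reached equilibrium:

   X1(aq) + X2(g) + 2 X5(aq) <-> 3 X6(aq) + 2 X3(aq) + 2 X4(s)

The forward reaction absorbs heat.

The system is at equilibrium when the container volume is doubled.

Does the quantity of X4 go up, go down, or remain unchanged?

decreases

Gas moles: reactants 1, products 0 (Δn_gas = -1). Expansion shifts the system toward the side with more moles of gas — to the left.
The net shift is to the left. X4 is a product, so its amount decreases.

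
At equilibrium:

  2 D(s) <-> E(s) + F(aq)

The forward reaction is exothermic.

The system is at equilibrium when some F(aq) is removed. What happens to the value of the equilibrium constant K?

unchanged

The equilibrium constant depends only on temperature. This perturbation may move the position of equilibrium, but since T is unchanged, K itself is unchanged.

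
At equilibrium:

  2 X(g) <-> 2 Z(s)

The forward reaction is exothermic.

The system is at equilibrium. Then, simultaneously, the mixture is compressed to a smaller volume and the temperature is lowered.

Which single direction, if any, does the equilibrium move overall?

Gas moles: reactants 2, products 0 (Δn_gas = -2). Compression shifts the system toward the side with fewer moles of gas — to the right.
The forward reaction is exothermic. Lowering T favours the exothermic direction — shift to the right.
All effects act in the same direction — net shift to the right.

right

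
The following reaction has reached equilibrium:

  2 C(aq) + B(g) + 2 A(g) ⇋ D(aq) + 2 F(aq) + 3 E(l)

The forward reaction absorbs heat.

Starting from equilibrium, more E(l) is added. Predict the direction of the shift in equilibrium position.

E is a pure liquid; its activity is 1 regardless of amount, so Q is unaffected — no shift from this change.

no shift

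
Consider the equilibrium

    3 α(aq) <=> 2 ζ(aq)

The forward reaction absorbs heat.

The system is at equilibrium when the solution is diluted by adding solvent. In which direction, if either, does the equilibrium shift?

left

Dilution lowers every aqueous concentration by the same factor. Δn_aq = 2 − 3 = -1, so the system shifts toward the side with more dissolved moles — to the left.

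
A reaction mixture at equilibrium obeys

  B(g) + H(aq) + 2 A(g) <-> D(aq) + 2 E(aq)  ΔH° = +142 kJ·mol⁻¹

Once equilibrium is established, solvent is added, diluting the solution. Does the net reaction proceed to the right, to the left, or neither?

Dilution lowers every aqueous concentration by the same factor. Δn_aq = 3 − 1 = +2, so the system shifts toward the side with more dissolved moles — to the right.

right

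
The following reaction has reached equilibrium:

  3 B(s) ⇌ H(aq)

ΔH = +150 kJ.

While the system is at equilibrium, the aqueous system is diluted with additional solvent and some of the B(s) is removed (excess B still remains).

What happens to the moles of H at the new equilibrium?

Dilution lowers every aqueous concentration by the same factor. Δn_aq = 1 − 0 = +1, so the system shifts toward the side with more dissolved moles — to the right.
B is a pure solid; its activity is 1 regardless of amount, so Q is unaffected — no shift from this change.
The net shift is to the right. H is a product, so its amount increases.

increases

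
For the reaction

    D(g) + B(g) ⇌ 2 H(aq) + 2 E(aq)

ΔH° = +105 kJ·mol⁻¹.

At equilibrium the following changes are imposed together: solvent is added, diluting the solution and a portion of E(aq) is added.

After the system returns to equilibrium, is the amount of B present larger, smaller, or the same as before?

Dilution lowers every aqueous concentration by the same factor. Δn_aq = 4 − 0 = +4, so the system shifts toward the side with more dissolved moles — to the right.
Adding E (aq), a product, drives the reaction to the left.
The two effects oppose each other, so the net shift — and hence the change in B — cannot be determined from the given information.

cannot be determined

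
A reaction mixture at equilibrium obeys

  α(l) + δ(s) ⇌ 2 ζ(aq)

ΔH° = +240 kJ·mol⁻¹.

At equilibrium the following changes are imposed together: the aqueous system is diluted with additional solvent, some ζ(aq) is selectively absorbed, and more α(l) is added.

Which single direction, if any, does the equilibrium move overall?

right

Dilution lowers every aqueous concentration by the same factor. Δn_aq = 2 − 0 = +2, so the system shifts toward the side with more dissolved moles — to the right.
Removing ζ (aq), a product, drives the reaction to the right.
α is a pure liquid; its activity is 1 regardless of amount, so Q is unaffected — no shift from this change.
Only the nonzero effect(s) matter; the net shift is to the right.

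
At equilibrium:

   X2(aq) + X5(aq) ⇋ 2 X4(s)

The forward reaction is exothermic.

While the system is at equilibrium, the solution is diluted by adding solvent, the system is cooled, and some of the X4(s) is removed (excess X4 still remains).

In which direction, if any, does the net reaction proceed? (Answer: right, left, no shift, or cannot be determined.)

cannot be determined

Dilution lowers every aqueous concentration by the same factor. Δn_aq = 0 − 2 = -2, so the system shifts toward the side with more dissolved moles — to the left.
The forward reaction is exothermic. Lowering T favours the exothermic direction — shift to the right.
X4 is a pure solid; its activity is 1 regardless of amount, so Q is unaffected — no shift from this change.
The individual effects push in opposite directions; without quantitative information the net direction cannot be determined.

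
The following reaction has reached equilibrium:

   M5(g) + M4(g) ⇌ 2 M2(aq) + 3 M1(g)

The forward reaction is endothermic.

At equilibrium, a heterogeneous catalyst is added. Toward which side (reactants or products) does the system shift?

no shift

A catalyst speeds both forward and reverse rates equally; it changes neither Q nor K — no shift from this change.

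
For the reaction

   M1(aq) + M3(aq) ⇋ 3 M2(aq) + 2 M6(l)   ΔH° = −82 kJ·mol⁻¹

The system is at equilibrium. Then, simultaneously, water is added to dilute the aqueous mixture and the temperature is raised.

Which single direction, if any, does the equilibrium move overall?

cannot be determined

Dilution lowers every aqueous concentration by the same factor. Δn_aq = 3 − 2 = +1, so the system shifts toward the side with more dissolved moles — to the right.
The forward reaction is exothermic. Raising T favours the endothermic direction — shift to the left.
The individual effects push in opposite directions; without quantitative information the net direction cannot be determined.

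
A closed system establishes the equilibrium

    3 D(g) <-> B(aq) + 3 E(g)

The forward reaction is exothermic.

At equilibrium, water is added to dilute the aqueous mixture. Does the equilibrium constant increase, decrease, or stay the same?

The equilibrium constant depends only on temperature. This perturbation may move the position of equilibrium, but since T is unchanged, K itself is unchanged.

unchanged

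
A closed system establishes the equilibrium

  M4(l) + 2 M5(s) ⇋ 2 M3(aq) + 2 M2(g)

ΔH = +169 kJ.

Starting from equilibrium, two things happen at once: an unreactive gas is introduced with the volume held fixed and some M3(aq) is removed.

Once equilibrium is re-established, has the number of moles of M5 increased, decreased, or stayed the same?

At constant volume, adding an inert gas leaves every reacting species' partial pressure unchanged, so Q is unchanged — no shift from this change.
Removing M3 (aq), a product, drives the reaction to the right.
The net shift is to the right. M5 is a reactant, so its amount decreases.

decreases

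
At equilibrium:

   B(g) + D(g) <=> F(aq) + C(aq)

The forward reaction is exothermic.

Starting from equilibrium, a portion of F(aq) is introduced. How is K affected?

unchanged

The equilibrium constant depends only on temperature. This perturbation may move the position of equilibrium, but since T is unchanged, K itself is unchanged.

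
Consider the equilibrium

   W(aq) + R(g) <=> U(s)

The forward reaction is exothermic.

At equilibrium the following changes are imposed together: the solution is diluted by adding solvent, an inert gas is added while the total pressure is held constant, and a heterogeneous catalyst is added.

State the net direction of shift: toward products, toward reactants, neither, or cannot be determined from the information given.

Dilution lowers every aqueous concentration by the same factor. Δn_aq = 0 − 1 = -1, so the system shifts toward the side with more dissolved moles — to the left.
Adding inert gas at constant total pressure expands the volume and lowers every reacting partial pressure. With Δn_gas = 0 − 1 = -1, Q moves away from K toward the side with fewer gas moles, so the system shifts toward the side with more gas moles — to the left.
A catalyst speeds both forward and reverse rates equally; it changes neither Q nor K — no shift from this change.
Only the nonzero effect(s) matter; the net shift is to the left.

left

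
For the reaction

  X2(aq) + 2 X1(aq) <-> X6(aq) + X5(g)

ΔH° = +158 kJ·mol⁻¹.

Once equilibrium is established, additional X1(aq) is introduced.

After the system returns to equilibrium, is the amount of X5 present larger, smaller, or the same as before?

increases

Adding X1 (aq), a reactant, drives the reaction to the right.
The net shift is to the right. X5 is a product, so its amount increases.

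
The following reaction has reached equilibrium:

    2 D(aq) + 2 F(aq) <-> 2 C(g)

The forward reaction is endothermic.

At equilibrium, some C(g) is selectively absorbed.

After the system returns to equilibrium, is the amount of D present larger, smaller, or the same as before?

decreases

Removing C (g), a product, drives the reaction to the right.
The net shift is to the right. D is a reactant, so its amount decreases.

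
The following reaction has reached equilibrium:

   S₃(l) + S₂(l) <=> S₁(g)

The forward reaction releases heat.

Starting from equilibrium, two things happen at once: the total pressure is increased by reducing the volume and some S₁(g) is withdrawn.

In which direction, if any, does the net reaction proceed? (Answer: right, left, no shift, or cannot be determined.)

cannot be determined

Gas moles: reactants 0, products 1 (Δn_gas = +1). Compression shifts the system toward the side with fewer moles of gas — to the left.
Removing S₁ (g), a product, drives the reaction to the right.
The individual effects push in opposite directions; without quantitative information the net direction cannot be determined.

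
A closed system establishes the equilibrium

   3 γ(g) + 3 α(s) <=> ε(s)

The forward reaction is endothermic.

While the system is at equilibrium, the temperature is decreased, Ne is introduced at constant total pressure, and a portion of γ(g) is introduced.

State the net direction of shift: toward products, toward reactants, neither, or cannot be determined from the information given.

The forward reaction is endothermic. Lowering T favours the exothermic direction — shift to the left.
Adding inert gas at constant total pressure expands the volume and lowers every reacting partial pressure. With Δn_gas = 0 − 3 = -3, Q moves away from K toward the side with fewer gas moles, so the system shifts toward the side with more gas moles — to the left.
Adding γ (g), a reactant, drives the reaction to the right.
The individual effects push in opposite directions; without quantitative information the net direction cannot be determined.

cannot be determined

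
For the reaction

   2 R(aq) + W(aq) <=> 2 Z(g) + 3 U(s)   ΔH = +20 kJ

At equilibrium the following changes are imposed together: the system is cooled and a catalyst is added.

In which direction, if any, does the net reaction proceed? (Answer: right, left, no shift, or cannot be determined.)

left

The forward reaction is endothermic. Lowering T favours the exothermic direction — shift to the left.
A catalyst speeds both forward and reverse rates equally; it changes neither Q nor K — no shift from this change.
Only the nonzero effect(s) matter; the net shift is to the left.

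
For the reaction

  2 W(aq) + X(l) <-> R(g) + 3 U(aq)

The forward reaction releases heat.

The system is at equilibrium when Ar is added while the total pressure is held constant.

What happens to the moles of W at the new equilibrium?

Adding inert gas at constant total pressure expands the volume and lowers every reacting partial pressure. With Δn_gas = 1 − 0 = +1, Q moves away from K toward the side with fewer gas moles, so the system shifts toward the side with more gas moles — to the right.
The net shift is to the right. W is a reactant, so its amount decreases.

decreases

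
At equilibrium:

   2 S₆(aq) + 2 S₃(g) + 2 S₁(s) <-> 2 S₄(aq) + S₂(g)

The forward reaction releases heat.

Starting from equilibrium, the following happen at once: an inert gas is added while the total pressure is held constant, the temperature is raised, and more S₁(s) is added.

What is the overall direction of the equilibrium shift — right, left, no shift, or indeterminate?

Adding inert gas at constant total pressure expands the volume and lowers every reacting partial pressure. With Δn_gas = 1 − 2 = -1, Q moves away from K toward the side with fewer gas moles, so the system shifts toward the side with more gas moles — to the left.
The forward reaction is exothermic. Raising T favours the endothermic direction — shift to the left.
S₁ is a pure solid; its activity is 1 regardless of amount, so Q is unaffected — no shift from this change.
Only the nonzero effect(s) matter; the net shift is to the left.

left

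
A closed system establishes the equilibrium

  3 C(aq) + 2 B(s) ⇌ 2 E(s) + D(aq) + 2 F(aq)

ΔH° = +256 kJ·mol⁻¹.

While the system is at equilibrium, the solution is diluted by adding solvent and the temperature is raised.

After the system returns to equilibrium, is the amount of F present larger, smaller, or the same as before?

increases

Dilution scales every aqueous concentration by the same factor. Δn_aq = 3 − 3 = 0, so Q is unchanged — no shift.
The forward reaction is endothermic. Raising T favours the endothermic direction — shift to the right.
The net shift is to the right. F is a product, so its amount increases.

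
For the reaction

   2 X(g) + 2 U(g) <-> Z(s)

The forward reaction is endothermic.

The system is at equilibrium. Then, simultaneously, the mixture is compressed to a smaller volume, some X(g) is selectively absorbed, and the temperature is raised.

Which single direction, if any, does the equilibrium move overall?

cannot be determined

Gas moles: reactants 4, products 0 (Δn_gas = -4). Compression shifts the system toward the side with fewer moles of gas — to the right.
Removing X (g), a reactant, drives the reaction to the left.
The forward reaction is endothermic. Raising T favours the endothermic direction — shift to the right.
The individual effects push in opposite directions; without quantitative information the net direction cannot be determined.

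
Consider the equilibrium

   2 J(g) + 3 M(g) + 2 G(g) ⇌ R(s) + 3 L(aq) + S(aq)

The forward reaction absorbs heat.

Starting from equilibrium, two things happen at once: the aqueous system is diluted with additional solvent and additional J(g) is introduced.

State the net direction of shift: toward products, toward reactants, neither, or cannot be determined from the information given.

right

Dilution lowers every aqueous concentration by the same factor. Δn_aq = 4 − 0 = +4, so the system shifts toward the side with more dissolved moles — to the right.
Adding J (g), a reactant, drives the reaction to the right.
All effects act in the same direction — net shift to the right.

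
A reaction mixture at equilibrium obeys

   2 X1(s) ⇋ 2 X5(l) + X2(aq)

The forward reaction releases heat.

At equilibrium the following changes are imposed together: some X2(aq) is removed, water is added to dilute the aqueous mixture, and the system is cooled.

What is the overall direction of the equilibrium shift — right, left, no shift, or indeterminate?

Removing X2 (aq), a product, drives the reaction to the right.
Dilution lowers every aqueous concentration by the same factor. Δn_aq = 1 − 0 = +1, so the system shifts toward the side with more dissolved moles — to the right.
The forward reaction is exothermic. Lowering T favours the exothermic direction — shift to the right.
All effects act in the same direction — net shift to the right.

right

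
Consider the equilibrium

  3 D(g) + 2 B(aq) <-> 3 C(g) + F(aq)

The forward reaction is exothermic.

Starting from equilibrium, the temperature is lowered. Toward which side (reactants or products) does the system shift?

The forward reaction is exothermic. Lowering T favours the exothermic direction — shift to the right.

right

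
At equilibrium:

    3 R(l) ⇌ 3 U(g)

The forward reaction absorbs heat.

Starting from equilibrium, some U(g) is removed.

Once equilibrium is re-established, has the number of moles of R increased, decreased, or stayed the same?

Removing U (g), a product, drives the reaction to the right.
The net shift is to the right. R is a reactant, so its amount decreases.

decreases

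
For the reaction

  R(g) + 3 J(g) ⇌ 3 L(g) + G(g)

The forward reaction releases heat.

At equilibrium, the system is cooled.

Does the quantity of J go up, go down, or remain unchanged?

The forward reaction is exothermic. Lowering T favours the exothermic direction — shift to the right.
The net shift is to the right. J is a reactant, so its amount decreases.

decreases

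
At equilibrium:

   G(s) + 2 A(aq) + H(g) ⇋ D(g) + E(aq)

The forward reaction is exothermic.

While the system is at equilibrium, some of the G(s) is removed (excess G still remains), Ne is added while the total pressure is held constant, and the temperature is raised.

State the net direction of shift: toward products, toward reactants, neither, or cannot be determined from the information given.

left

G is a pure solid; its activity is 1 regardless of amount, so Q is unaffected — no shift from this change.
Adding inert gas at constant total pressure expands the volume, scaling every reacting partial pressure by the same factor. Δn_gas = 1 − 1 = 0, so Q is unchanged — no shift.
The forward reaction is exothermic. Raising T favours the endothermic direction — shift to the left.
Only the nonzero effect(s) matter; the net shift is to the left.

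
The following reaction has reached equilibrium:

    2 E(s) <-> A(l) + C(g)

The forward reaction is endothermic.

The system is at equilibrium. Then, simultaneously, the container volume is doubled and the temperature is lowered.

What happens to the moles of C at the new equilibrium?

Gas moles: reactants 0, products 1 (Δn_gas = +1). Expansion shifts the system toward the side with more moles of gas — to the right.
The forward reaction is endothermic. Lowering T favours the exothermic direction — shift to the left.
The two effects oppose each other, so the net shift — and hence the change in C — cannot be determined from the given information.

cannot be determined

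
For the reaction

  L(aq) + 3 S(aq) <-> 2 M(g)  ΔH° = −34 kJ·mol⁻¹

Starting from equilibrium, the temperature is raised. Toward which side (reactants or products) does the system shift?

left

The forward reaction is exothermic. Raising T favours the endothermic direction — shift to the left.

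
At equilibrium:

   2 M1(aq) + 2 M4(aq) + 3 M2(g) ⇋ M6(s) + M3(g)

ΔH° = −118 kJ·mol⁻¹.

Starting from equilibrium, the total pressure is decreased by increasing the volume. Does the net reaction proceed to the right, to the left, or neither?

left

Gas moles: reactants 3, products 1 (Δn_gas = -2). Expansion shifts the system toward the side with more moles of gas — to the left.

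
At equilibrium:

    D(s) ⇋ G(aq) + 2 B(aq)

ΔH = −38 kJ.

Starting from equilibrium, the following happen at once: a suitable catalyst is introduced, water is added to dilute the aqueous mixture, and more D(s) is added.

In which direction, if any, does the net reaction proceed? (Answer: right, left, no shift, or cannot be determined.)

A catalyst speeds both forward and reverse rates equally; it changes neither Q nor K — no shift from this change.
Dilution lowers every aqueous concentration by the same factor. Δn_aq = 3 − 0 = +3, so the system shifts toward the side with more dissolved moles — to the right.
D is a pure solid; its activity is 1 regardless of amount, so Q is unaffected — no shift from this change.
Only the nonzero effect(s) matter; the net shift is to the right.

right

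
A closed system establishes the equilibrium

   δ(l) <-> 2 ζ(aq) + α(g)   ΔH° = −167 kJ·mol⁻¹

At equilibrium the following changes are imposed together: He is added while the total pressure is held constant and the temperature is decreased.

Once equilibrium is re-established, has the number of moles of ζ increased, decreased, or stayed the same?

increases

Adding inert gas at constant total pressure expands the volume and lowers every reacting partial pressure. With Δn_gas = 1 − 0 = +1, Q moves away from K toward the side with fewer gas moles, so the system shifts toward the side with more gas moles — to the right.
The forward reaction is exothermic. Lowering T favours the exothermic direction — shift to the right.
The net shift is to the right. ζ is a product, so its amount increases.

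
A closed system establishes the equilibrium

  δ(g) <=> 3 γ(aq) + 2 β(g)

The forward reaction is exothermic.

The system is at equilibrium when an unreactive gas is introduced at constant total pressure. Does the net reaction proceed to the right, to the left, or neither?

right

Adding inert gas at constant total pressure expands the volume and lowers every reacting partial pressure. With Δn_gas = 2 − 1 = +1, Q moves away from K toward the side with fewer gas moles, so the system shifts toward the side with more gas moles — to the right.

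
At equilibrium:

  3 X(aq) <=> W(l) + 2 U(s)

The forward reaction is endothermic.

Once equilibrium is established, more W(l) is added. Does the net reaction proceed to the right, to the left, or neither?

no shift

W is a pure liquid; its activity is 1 regardless of amount, so Q is unaffected — no shift from this change.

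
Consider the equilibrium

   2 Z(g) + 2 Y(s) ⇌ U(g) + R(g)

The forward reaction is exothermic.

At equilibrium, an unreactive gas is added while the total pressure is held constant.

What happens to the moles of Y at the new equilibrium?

unchanged

Adding inert gas at constant total pressure expands the volume, scaling every reacting partial pressure by the same factor. Δn_gas = 2 − 2 = 0, so Q is unchanged — no shift.
No net shift occurs, so the amount of Y is unchanged.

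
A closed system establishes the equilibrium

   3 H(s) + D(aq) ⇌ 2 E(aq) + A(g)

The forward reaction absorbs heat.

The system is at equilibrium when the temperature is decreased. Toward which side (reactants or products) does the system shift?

left

The forward reaction is endothermic. Lowering T favours the exothermic direction — shift to the left.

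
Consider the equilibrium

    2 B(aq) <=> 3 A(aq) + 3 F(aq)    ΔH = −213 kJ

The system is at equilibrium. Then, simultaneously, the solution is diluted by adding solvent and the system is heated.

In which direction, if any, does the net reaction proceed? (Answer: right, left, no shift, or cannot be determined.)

Dilution lowers every aqueous concentration by the same factor. Δn_aq = 6 − 2 = +4, so the system shifts toward the side with more dissolved moles — to the right.
The forward reaction is exothermic. Raising T favours the endothermic direction — shift to the left.
The individual effects push in opposite directions; without quantitative information the net direction cannot be determined.

cannot be determined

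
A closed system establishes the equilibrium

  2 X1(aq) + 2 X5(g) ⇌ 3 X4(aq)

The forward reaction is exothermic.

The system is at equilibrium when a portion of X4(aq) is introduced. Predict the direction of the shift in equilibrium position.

left

Adding X4 (aq), a product, drives the reaction to the left.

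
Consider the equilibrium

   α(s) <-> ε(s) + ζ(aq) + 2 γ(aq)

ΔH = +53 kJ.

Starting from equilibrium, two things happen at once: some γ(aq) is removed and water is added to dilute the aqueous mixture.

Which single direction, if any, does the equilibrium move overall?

right

Removing γ (aq), a product, drives the reaction to the right.
Dilution lowers every aqueous concentration by the same factor. Δn_aq = 3 − 0 = +3, so the system shifts toward the side with more dissolved moles — to the right.
All effects act in the same direction — net shift to the right.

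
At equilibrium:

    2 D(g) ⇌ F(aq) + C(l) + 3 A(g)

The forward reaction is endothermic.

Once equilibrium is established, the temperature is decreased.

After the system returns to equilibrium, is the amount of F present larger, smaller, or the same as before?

The forward reaction is endothermic. Lowering T favours the exothermic direction — shift to the left.
The net shift is to the left. F is a product, so its amount decreases.

decreases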